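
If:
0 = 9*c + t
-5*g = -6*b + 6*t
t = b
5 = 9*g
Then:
No Solution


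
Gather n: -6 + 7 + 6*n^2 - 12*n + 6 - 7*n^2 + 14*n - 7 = -n^2 + 2*n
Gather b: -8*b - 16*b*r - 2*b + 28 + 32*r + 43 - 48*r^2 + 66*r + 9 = b*(-16*r - 10) - 48*r^2 + 98*r + 80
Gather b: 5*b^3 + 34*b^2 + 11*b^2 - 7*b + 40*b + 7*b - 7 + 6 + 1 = 5*b^3 + 45*b^2 + 40*b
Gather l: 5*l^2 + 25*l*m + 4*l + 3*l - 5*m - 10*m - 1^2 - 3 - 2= 5*l^2 + l*(25*m + 7) - 15*m - 6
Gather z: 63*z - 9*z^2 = -9*z^2 + 63*z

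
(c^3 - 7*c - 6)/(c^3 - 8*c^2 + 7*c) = (c^3 - 7*c - 6)/(c*(c^2 - 8*c + 7))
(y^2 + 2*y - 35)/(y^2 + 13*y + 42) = (y - 5)/(y + 6)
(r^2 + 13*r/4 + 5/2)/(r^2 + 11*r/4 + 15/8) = 2*(r + 2)/(2*r + 3)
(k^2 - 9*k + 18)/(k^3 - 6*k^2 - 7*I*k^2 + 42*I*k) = (k - 3)/(k*(k - 7*I))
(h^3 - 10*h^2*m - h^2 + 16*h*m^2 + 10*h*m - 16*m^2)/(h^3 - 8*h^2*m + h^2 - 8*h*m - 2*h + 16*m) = (h - 2*m)/(h + 2)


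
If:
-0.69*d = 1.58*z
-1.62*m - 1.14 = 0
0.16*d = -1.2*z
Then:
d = 0.00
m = -0.70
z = 0.00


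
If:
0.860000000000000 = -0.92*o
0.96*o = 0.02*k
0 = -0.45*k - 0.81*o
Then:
No Solution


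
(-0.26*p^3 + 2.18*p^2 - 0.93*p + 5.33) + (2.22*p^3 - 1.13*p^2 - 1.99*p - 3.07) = 1.96*p^3 + 1.05*p^2 - 2.92*p + 2.26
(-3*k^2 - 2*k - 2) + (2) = -3*k^2 - 2*k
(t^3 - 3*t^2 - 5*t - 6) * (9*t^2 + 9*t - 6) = 9*t^5 - 18*t^4 - 78*t^3 - 81*t^2 - 24*t + 36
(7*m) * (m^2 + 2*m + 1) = 7*m^3 + 14*m^2 + 7*m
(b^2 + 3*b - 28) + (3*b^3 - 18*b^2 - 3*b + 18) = 3*b^3 - 17*b^2 - 10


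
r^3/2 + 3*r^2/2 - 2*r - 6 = (r/2 + 1)*(r - 2)*(r + 3)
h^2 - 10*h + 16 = (h - 8)*(h - 2)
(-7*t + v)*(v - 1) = -7*t*v + 7*t + v^2 - v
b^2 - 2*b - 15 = (b - 5)*(b + 3)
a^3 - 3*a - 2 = (a - 2)*(a + 1)^2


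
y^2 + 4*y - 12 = (y - 2)*(y + 6)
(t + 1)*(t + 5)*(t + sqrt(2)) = t^3 + sqrt(2)*t^2 + 6*t^2 + 5*t + 6*sqrt(2)*t + 5*sqrt(2)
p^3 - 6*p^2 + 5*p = p*(p - 5)*(p - 1)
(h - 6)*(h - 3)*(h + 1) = h^3 - 8*h^2 + 9*h + 18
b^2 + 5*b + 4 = (b + 1)*(b + 4)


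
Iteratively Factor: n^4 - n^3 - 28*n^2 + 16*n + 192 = (n - 4)*(n^3 + 3*n^2 - 16*n - 48) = (n - 4)^2*(n^2 + 7*n + 12) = (n - 4)^2*(n + 4)*(n + 3)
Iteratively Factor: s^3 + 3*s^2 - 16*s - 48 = (s + 3)*(s^2 - 16) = (s - 4)*(s + 3)*(s + 4)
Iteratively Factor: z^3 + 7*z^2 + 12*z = (z)*(z^2 + 7*z + 12) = z*(z + 4)*(z + 3)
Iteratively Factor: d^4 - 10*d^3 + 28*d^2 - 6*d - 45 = (d - 3)*(d^3 - 7*d^2 + 7*d + 15) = (d - 3)*(d + 1)*(d^2 - 8*d + 15) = (d - 3)^2*(d + 1)*(d - 5)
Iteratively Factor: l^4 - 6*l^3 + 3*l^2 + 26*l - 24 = (l - 4)*(l^3 - 2*l^2 - 5*l + 6) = (l - 4)*(l - 3)*(l^2 + l - 2) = (l - 4)*(l - 3)*(l + 2)*(l - 1)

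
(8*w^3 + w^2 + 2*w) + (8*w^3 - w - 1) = 16*w^3 + w^2 + w - 1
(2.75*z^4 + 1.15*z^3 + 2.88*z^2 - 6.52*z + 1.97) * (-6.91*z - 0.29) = -19.0025*z^5 - 8.744*z^4 - 20.2343*z^3 + 44.218*z^2 - 11.7219*z - 0.5713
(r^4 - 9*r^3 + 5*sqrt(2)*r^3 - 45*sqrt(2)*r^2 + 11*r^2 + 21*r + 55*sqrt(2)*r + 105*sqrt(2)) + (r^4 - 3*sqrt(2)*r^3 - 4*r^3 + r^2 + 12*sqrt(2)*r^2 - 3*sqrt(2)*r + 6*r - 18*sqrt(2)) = 2*r^4 - 13*r^3 + 2*sqrt(2)*r^3 - 33*sqrt(2)*r^2 + 12*r^2 + 27*r + 52*sqrt(2)*r + 87*sqrt(2)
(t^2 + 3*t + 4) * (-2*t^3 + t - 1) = -2*t^5 - 6*t^4 - 7*t^3 + 2*t^2 + t - 4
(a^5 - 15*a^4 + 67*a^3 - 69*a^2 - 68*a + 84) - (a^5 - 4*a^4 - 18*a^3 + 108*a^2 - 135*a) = -11*a^4 + 85*a^3 - 177*a^2 + 67*a + 84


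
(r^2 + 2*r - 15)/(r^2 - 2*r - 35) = (r - 3)/(r - 7)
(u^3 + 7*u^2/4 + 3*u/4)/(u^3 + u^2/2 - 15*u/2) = (4*u^2 + 7*u + 3)/(2*(2*u^2 + u - 15))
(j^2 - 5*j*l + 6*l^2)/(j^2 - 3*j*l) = (j - 2*l)/j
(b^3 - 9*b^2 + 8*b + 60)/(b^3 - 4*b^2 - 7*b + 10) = (b - 6)/(b - 1)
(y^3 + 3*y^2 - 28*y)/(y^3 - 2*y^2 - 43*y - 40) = y*(-y^2 - 3*y + 28)/(-y^3 + 2*y^2 + 43*y + 40)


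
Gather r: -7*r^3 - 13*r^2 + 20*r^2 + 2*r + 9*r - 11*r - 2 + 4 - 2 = -7*r^3 + 7*r^2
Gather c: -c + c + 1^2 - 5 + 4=0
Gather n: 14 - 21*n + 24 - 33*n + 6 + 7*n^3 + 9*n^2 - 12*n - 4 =7*n^3 + 9*n^2 - 66*n + 40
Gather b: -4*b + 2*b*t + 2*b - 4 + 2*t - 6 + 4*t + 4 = b*(2*t - 2) + 6*t - 6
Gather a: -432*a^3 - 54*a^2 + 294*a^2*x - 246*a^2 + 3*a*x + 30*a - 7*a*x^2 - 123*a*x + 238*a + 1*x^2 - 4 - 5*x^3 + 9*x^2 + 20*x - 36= -432*a^3 + a^2*(294*x - 300) + a*(-7*x^2 - 120*x + 268) - 5*x^3 + 10*x^2 + 20*x - 40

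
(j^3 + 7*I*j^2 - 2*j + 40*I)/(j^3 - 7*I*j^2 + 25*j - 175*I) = (j^2 + 2*I*j + 8)/(j^2 - 12*I*j - 35)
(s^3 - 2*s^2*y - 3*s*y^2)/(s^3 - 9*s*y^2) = (s + y)/(s + 3*y)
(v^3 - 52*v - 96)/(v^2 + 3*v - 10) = (v^3 - 52*v - 96)/(v^2 + 3*v - 10)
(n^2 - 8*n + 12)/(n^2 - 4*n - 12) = (n - 2)/(n + 2)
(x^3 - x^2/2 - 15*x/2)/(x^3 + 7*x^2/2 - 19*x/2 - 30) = x/(x + 4)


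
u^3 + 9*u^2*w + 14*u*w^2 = u*(u + 2*w)*(u + 7*w)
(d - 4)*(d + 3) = d^2 - d - 12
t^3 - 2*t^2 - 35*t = t*(t - 7)*(t + 5)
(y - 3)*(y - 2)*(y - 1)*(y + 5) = y^4 - y^3 - 19*y^2 + 49*y - 30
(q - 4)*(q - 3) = q^2 - 7*q + 12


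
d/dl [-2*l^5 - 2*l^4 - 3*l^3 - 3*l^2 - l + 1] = -10*l^4 - 8*l^3 - 9*l^2 - 6*l - 1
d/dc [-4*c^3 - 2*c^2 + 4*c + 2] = -12*c^2 - 4*c + 4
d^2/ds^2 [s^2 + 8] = 2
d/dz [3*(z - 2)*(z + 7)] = 6*z + 15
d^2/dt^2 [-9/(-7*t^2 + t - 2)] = 18*(-49*t^2 + 7*t + (14*t - 1)^2 - 14)/(7*t^2 - t + 2)^3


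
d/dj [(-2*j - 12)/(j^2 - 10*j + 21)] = 2*(-j^2 + 10*j + 2*(j - 5)*(j + 6) - 21)/(j^2 - 10*j + 21)^2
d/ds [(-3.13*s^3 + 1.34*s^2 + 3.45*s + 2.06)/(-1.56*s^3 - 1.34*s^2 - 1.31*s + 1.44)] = (1.77635683940025e-15*s^5 + 6.2846*s^4 + 18.9646*s^3 - 1.0132*s^2 + 9.38*s + 7.6666)/(2.4336*s^6 + 4.1808*s^5 + 5.8828*s^4 - 0.982*s^3 - 2.1431*s^2 - 3.7728*s + 2.0736)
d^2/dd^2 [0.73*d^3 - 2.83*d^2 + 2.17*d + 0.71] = 4.38*d - 5.66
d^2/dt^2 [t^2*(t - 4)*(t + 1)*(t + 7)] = 20*t^3 + 48*t^2 - 150*t - 56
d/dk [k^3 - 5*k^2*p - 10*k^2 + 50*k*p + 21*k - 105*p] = 3*k^2 - 10*k*p - 20*k + 50*p + 21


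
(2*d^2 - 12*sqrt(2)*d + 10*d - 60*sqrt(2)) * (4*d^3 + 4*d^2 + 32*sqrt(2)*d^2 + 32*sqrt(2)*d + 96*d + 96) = 8*d^5 + 16*sqrt(2)*d^4 + 48*d^4 - 536*d^3 + 96*sqrt(2)*d^3 - 3456*d^2 - 1072*sqrt(2)*d^2 - 6912*sqrt(2)*d - 2880*d - 5760*sqrt(2)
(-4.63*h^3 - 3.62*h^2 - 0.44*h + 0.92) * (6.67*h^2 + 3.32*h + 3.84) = -30.8821*h^5 - 39.517*h^4 - 32.7324*h^3 - 9.2252*h^2 + 1.3648*h + 3.5328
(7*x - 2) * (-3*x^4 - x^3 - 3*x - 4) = -21*x^5 - x^4 + 2*x^3 - 21*x^2 - 22*x + 8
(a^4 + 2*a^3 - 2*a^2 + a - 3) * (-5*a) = -5*a^5 - 10*a^4 + 10*a^3 - 5*a^2 + 15*a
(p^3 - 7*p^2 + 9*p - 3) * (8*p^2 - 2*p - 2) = 8*p^5 - 58*p^4 + 84*p^3 - 28*p^2 - 12*p + 6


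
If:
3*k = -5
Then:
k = -5/3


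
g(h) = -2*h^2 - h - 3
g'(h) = -4*h - 1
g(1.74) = -10.80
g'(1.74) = -7.96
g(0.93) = -5.66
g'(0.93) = -4.72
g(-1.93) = -8.52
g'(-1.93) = 6.72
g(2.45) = -17.46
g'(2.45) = -10.80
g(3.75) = -34.88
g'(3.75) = -16.00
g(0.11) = -3.13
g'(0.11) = -1.44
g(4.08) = -40.37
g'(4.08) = -17.32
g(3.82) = -36.00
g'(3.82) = -16.28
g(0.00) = -3.00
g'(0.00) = -1.00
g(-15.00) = -438.00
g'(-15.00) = 59.00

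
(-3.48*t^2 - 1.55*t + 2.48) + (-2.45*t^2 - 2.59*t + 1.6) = -5.93*t^2 - 4.14*t + 4.08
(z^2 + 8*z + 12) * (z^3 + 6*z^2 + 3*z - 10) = z^5 + 14*z^4 + 63*z^3 + 86*z^2 - 44*z - 120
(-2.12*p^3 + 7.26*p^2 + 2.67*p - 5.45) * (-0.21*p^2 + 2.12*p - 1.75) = 0.4452*p^5 - 6.019*p^4 + 18.5405*p^3 - 5.9001*p^2 - 16.2265*p + 9.5375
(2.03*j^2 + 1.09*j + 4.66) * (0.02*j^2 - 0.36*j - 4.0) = 0.0406*j^4 - 0.709*j^3 - 8.4192*j^2 - 6.0376*j - 18.64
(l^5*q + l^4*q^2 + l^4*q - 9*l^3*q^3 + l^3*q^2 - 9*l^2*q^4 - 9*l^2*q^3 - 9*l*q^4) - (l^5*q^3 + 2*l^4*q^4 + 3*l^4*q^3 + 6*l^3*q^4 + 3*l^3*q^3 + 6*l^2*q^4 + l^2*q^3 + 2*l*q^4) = -l^5*q^3 + l^5*q - 2*l^4*q^4 - 3*l^4*q^3 + l^4*q^2 + l^4*q - 6*l^3*q^4 - 12*l^3*q^3 + l^3*q^2 - 15*l^2*q^4 - 10*l^2*q^3 - 11*l*q^4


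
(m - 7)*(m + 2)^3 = m^4 - m^3 - 30*m^2 - 76*m - 56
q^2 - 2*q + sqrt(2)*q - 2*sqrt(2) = (q - 2)*(q + sqrt(2))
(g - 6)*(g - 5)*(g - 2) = g^3 - 13*g^2 + 52*g - 60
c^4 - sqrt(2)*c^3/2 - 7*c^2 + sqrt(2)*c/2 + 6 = (c - 1)*(c + 1)*(c - 2*sqrt(2))*(c + 3*sqrt(2)/2)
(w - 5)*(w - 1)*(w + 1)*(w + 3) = w^4 - 2*w^3 - 16*w^2 + 2*w + 15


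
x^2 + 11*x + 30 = (x + 5)*(x + 6)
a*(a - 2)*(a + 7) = a^3 + 5*a^2 - 14*a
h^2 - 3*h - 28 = (h - 7)*(h + 4)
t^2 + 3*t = t*(t + 3)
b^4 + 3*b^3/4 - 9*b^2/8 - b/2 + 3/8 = (b - 3/4)*(b - 1/2)*(b + 1)^2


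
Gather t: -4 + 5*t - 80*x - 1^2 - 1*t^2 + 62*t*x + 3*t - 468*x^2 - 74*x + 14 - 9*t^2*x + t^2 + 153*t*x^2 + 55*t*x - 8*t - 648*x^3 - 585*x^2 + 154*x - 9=-9*t^2*x + t*(153*x^2 + 117*x) - 648*x^3 - 1053*x^2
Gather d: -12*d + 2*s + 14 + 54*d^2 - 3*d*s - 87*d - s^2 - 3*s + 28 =54*d^2 + d*(-3*s - 99) - s^2 - s + 42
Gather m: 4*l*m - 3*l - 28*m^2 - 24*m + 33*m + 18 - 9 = -3*l - 28*m^2 + m*(4*l + 9) + 9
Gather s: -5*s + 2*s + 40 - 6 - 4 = 30 - 3*s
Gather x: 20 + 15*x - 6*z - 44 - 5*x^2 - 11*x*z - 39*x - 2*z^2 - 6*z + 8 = -5*x^2 + x*(-11*z - 24) - 2*z^2 - 12*z - 16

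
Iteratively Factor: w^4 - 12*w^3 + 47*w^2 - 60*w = (w - 4)*(w^3 - 8*w^2 + 15*w) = (w - 4)*(w - 3)*(w^2 - 5*w) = w*(w - 4)*(w - 3)*(w - 5)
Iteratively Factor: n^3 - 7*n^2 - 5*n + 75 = (n - 5)*(n^2 - 2*n - 15) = (n - 5)^2*(n + 3)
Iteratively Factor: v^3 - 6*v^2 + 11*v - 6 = (v - 3)*(v^2 - 3*v + 2) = (v - 3)*(v - 1)*(v - 2)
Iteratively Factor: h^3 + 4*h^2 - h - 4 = (h + 4)*(h^2 - 1) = (h + 1)*(h + 4)*(h - 1)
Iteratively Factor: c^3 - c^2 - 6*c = (c)*(c^2 - c - 6) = c*(c + 2)*(c - 3)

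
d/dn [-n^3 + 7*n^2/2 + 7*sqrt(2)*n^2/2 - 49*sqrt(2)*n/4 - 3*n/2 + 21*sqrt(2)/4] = -3*n^2 + 7*n + 7*sqrt(2)*n - 49*sqrt(2)/4 - 3/2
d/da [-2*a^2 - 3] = -4*a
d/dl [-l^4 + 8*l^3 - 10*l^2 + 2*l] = -4*l^3 + 24*l^2 - 20*l + 2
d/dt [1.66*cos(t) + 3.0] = -1.66*sin(t)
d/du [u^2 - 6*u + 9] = 2*u - 6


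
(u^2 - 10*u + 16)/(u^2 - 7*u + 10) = (u - 8)/(u - 5)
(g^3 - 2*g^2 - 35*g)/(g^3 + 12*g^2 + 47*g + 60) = g*(g - 7)/(g^2 + 7*g + 12)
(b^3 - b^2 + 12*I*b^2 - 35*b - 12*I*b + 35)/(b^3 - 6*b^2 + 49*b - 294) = (b^2 + b*(-1 + 5*I) - 5*I)/(b^2 - b*(6 + 7*I) + 42*I)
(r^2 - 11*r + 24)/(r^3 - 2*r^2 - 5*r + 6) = (r - 8)/(r^2 + r - 2)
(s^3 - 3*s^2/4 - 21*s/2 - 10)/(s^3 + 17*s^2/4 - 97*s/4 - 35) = (s + 2)/(s + 7)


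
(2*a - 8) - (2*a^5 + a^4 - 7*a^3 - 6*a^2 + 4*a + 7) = -2*a^5 - a^4 + 7*a^3 + 6*a^2 - 2*a - 15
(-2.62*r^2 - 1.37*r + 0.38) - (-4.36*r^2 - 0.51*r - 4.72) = 1.74*r^2 - 0.86*r + 5.1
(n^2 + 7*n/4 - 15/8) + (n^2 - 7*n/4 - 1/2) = 2*n^2 - 19/8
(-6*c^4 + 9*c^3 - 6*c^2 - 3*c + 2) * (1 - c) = 6*c^5 - 15*c^4 + 15*c^3 - 3*c^2 - 5*c + 2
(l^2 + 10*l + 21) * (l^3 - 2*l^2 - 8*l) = l^5 + 8*l^4 - 7*l^3 - 122*l^2 - 168*l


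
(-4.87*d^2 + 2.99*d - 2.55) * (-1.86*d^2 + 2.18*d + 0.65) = 9.0582*d^4 - 16.178*d^3 + 8.0957*d^2 - 3.6155*d - 1.6575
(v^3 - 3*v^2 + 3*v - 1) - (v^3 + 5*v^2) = -8*v^2 + 3*v - 1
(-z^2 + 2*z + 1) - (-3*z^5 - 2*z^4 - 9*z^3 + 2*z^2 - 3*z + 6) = 3*z^5 + 2*z^4 + 9*z^3 - 3*z^2 + 5*z - 5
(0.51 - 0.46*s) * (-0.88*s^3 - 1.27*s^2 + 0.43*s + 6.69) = 0.4048*s^4 + 0.1354*s^3 - 0.8455*s^2 - 2.8581*s + 3.4119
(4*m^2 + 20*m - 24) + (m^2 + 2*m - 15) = 5*m^2 + 22*m - 39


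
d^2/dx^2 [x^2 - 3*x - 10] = 2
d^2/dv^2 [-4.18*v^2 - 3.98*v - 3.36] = -8.36000000000000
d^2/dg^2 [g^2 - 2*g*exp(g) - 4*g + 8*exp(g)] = -2*g*exp(g) + 4*exp(g) + 2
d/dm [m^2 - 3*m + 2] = 2*m - 3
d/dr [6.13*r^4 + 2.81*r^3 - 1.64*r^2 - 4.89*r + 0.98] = 24.52*r^3 + 8.43*r^2 - 3.28*r - 4.89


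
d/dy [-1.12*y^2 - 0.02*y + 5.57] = -2.24*y - 0.02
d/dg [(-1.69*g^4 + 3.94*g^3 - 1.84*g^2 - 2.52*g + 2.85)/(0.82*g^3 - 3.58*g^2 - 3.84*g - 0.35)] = (-1.3858*g^6 + 12.1004*g^5 + 6.87239999999999*g^4 - 23.7604*g^3 - 13.104*g^2 + 21.694*g + 11.826)/(0.6724*g^6 - 5.8712*g^5 + 6.5188*g^4 + 26.9204*g^3 + 17.2516*g^2 + 2.688*g + 0.1225)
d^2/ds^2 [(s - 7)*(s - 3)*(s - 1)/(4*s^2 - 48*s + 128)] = (11*s^3 - 159*s^2 + 852*s - 1712)/(2*(s^6 - 36*s^5 + 528*s^4 - 4032*s^3 + 16896*s^2 - 36864*s + 32768))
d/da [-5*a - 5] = -5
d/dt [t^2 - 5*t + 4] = 2*t - 5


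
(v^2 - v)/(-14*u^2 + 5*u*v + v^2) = v*(v - 1)/(-14*u^2 + 5*u*v + v^2)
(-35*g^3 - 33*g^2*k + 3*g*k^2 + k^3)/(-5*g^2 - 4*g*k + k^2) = 7*g + k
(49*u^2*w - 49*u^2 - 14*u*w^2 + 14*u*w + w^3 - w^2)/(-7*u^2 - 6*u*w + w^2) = (-7*u*w + 7*u + w^2 - w)/(u + w)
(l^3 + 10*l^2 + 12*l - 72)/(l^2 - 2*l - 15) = (-l^3 - 10*l^2 - 12*l + 72)/(-l^2 + 2*l + 15)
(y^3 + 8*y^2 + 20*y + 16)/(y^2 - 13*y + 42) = (y^3 + 8*y^2 + 20*y + 16)/(y^2 - 13*y + 42)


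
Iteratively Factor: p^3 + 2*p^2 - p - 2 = (p - 1)*(p^2 + 3*p + 2) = (p - 1)*(p + 1)*(p + 2)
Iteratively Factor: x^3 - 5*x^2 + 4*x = (x - 1)*(x^2 - 4*x) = (x - 4)*(x - 1)*(x)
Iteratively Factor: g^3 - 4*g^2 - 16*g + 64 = (g + 4)*(g^2 - 8*g + 16) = (g - 4)*(g + 4)*(g - 4)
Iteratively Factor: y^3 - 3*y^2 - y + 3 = (y + 1)*(y^2 - 4*y + 3) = (y - 3)*(y + 1)*(y - 1)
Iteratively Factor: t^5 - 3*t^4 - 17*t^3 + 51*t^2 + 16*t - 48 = (t - 1)*(t^4 - 2*t^3 - 19*t^2 + 32*t + 48) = (t - 4)*(t - 1)*(t^3 + 2*t^2 - 11*t - 12) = (t - 4)*(t - 1)*(t + 4)*(t^2 - 2*t - 3) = (t - 4)*(t - 1)*(t + 1)*(t + 4)*(t - 3)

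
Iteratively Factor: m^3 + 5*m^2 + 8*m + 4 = (m + 1)*(m^2 + 4*m + 4) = (m + 1)*(m + 2)*(m + 2)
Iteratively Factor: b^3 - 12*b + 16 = (b - 2)*(b^2 + 2*b - 8) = (b - 2)^2*(b + 4)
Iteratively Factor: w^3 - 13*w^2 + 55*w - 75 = (w - 5)*(w^2 - 8*w + 15) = (w - 5)^2*(w - 3)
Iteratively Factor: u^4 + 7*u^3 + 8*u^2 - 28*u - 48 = (u + 3)*(u^3 + 4*u^2 - 4*u - 16) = (u - 2)*(u + 3)*(u^2 + 6*u + 8) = (u - 2)*(u + 2)*(u + 3)*(u + 4)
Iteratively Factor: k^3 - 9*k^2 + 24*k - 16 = (k - 1)*(k^2 - 8*k + 16) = (k - 4)*(k - 1)*(k - 4)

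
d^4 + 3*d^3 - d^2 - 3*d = d*(d - 1)*(d + 1)*(d + 3)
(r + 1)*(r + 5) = r^2 + 6*r + 5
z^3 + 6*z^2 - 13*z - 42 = (z - 3)*(z + 2)*(z + 7)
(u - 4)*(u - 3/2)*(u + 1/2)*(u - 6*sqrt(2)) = u^4 - 6*sqrt(2)*u^3 - 5*u^3 + 13*u^2/4 + 30*sqrt(2)*u^2 - 39*sqrt(2)*u/2 + 3*u - 18*sqrt(2)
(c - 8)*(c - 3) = c^2 - 11*c + 24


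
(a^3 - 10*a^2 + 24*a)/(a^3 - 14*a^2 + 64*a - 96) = a/(a - 4)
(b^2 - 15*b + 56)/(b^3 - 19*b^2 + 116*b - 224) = 1/(b - 4)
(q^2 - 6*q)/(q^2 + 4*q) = (q - 6)/(q + 4)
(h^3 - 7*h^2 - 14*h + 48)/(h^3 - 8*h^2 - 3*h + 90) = (h^2 - 10*h + 16)/(h^2 - 11*h + 30)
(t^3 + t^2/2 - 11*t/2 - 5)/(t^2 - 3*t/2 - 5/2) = t + 2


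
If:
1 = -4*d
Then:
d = -1/4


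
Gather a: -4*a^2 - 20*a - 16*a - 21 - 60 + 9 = -4*a^2 - 36*a - 72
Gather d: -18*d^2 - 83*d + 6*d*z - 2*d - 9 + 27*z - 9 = -18*d^2 + d*(6*z - 85) + 27*z - 18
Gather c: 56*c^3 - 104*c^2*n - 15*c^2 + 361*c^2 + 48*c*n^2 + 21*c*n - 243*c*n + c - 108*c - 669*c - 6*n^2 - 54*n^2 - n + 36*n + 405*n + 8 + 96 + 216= 56*c^3 + c^2*(346 - 104*n) + c*(48*n^2 - 222*n - 776) - 60*n^2 + 440*n + 320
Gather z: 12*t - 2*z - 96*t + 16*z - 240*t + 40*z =-324*t + 54*z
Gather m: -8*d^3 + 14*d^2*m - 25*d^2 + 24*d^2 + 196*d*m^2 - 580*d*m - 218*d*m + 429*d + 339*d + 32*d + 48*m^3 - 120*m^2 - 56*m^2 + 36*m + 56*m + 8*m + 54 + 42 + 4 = -8*d^3 - d^2 + 800*d + 48*m^3 + m^2*(196*d - 176) + m*(14*d^2 - 798*d + 100) + 100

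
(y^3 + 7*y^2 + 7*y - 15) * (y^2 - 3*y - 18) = y^5 + 4*y^4 - 32*y^3 - 162*y^2 - 81*y + 270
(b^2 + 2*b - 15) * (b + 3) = b^3 + 5*b^2 - 9*b - 45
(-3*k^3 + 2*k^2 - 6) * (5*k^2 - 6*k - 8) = -15*k^5 + 28*k^4 + 12*k^3 - 46*k^2 + 36*k + 48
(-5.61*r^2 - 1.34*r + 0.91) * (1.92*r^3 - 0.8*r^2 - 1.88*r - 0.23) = -10.7712*r^5 + 1.9152*r^4 + 13.366*r^3 + 3.0815*r^2 - 1.4026*r - 0.2093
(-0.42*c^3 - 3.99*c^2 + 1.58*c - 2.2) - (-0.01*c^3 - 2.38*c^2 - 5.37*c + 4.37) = -0.41*c^3 - 1.61*c^2 + 6.95*c - 6.57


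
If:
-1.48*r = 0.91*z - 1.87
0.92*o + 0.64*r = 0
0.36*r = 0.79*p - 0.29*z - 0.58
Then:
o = 0.427732079905993*z - 0.878965922444183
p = 0.0868970236058844*z + 1.3099555251454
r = 1.26351351351351 - 0.614864864864865*z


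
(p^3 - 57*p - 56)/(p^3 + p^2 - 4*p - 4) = (p^2 - p - 56)/(p^2 - 4)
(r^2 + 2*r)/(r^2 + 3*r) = (r + 2)/(r + 3)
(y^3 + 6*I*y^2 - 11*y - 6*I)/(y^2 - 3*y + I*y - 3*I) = (y^2 + 5*I*y - 6)/(y - 3)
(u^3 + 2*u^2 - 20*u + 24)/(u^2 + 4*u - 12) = u - 2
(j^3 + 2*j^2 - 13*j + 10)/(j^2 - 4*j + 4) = (j^2 + 4*j - 5)/(j - 2)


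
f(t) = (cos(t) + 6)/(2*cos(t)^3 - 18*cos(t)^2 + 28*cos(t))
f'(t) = (cos(t) + 6)*(6*sin(t)*cos(t)^2 - 36*sin(t)*cos(t) + 28*sin(t))/(2*cos(t)^3 - 18*cos(t)^2 + 28*cos(t))^2 - sin(t)/(2*cos(t)^3 - 18*cos(t)^2 + 28*cos(t)) = (-213*cos(t) + 9*cos(2*t) + cos(3*t) + 177)*sin(t)/(4*(cos(t) - 7)^2*(cos(t) - 2)^2*cos(t)^2)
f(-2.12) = -0.28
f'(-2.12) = -0.62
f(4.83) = 2.01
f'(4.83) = -15.35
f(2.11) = -0.28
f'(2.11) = 0.65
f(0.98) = 0.63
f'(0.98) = 0.42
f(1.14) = 0.74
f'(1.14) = 0.98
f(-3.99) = -0.20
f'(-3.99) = 0.33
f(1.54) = 7.14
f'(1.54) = 225.81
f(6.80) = 0.57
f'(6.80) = -0.01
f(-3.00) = -0.11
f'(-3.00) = -0.02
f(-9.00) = -0.12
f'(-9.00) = -0.09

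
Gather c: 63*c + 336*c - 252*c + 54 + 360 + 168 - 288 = 147*c + 294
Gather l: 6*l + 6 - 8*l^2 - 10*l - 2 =-8*l^2 - 4*l + 4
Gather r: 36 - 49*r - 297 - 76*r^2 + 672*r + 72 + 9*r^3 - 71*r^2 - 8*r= 9*r^3 - 147*r^2 + 615*r - 189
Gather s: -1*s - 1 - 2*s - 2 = -3*s - 3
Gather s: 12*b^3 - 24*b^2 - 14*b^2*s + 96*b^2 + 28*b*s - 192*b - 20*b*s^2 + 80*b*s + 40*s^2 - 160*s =12*b^3 + 72*b^2 - 192*b + s^2*(40 - 20*b) + s*(-14*b^2 + 108*b - 160)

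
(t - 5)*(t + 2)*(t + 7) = t^3 + 4*t^2 - 31*t - 70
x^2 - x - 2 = (x - 2)*(x + 1)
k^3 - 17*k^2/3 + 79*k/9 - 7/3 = (k - 3)*(k - 7/3)*(k - 1/3)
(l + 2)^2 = l^2 + 4*l + 4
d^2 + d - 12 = (d - 3)*(d + 4)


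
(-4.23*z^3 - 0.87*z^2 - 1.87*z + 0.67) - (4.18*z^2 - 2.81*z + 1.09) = -4.23*z^3 - 5.05*z^2 + 0.94*z - 0.42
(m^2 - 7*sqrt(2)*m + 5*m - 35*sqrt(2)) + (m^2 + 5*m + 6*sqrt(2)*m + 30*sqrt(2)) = 2*m^2 - sqrt(2)*m + 10*m - 5*sqrt(2)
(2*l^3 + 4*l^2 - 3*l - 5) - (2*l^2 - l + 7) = 2*l^3 + 2*l^2 - 2*l - 12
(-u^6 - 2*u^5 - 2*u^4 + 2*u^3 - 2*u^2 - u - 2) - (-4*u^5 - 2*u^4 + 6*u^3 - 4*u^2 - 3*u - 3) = -u^6 + 2*u^5 - 4*u^3 + 2*u^2 + 2*u + 1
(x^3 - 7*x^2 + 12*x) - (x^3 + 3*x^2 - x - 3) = -10*x^2 + 13*x + 3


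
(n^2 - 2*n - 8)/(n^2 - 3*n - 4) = (n + 2)/(n + 1)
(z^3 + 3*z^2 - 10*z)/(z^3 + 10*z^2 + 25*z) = (z - 2)/(z + 5)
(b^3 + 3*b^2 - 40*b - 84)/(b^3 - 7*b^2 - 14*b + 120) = (b^2 + 9*b + 14)/(b^2 - b - 20)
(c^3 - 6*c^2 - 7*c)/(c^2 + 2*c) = (c^2 - 6*c - 7)/(c + 2)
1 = 1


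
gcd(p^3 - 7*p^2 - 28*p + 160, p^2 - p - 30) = p + 5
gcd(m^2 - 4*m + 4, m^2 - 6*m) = 1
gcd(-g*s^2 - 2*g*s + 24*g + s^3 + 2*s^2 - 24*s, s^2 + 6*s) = s + 6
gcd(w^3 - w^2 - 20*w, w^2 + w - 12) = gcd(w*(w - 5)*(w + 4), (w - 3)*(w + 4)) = w + 4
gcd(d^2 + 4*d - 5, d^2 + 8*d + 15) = d + 5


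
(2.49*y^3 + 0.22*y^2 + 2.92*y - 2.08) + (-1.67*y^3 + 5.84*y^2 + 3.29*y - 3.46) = 0.82*y^3 + 6.06*y^2 + 6.21*y - 5.54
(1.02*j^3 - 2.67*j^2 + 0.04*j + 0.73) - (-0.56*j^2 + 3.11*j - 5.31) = 1.02*j^3 - 2.11*j^2 - 3.07*j + 6.04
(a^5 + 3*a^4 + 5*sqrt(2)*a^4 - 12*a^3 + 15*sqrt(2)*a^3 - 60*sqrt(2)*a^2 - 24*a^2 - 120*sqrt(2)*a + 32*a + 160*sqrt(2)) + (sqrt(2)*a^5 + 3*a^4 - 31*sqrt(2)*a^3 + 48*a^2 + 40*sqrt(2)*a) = a^5 + sqrt(2)*a^5 + 6*a^4 + 5*sqrt(2)*a^4 - 16*sqrt(2)*a^3 - 12*a^3 - 60*sqrt(2)*a^2 + 24*a^2 - 80*sqrt(2)*a + 32*a + 160*sqrt(2)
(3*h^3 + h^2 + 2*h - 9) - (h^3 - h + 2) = 2*h^3 + h^2 + 3*h - 11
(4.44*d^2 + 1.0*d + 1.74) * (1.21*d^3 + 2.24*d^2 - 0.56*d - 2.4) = 5.3724*d^5 + 11.1556*d^4 + 1.859*d^3 - 7.3184*d^2 - 3.3744*d - 4.176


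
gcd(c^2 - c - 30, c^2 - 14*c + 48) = c - 6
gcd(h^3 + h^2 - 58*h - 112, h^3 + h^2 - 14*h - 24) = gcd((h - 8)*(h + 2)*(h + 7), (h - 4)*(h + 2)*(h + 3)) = h + 2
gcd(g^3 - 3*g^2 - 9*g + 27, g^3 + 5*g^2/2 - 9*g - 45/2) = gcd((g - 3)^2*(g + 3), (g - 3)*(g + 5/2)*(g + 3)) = g^2 - 9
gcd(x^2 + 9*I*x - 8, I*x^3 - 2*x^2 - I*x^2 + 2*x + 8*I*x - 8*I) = 1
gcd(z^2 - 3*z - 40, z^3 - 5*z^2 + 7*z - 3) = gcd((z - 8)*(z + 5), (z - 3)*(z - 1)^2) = 1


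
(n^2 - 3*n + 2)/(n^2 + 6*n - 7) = (n - 2)/(n + 7)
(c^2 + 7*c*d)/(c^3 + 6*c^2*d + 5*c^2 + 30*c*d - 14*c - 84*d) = c*(c + 7*d)/(c^3 + 6*c^2*d + 5*c^2 + 30*c*d - 14*c - 84*d)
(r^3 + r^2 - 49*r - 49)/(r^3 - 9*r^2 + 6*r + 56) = (r^2 + 8*r + 7)/(r^2 - 2*r - 8)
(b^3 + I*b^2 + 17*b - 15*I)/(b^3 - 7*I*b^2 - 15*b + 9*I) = (b + 5*I)/(b - 3*I)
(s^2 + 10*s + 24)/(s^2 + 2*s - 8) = (s + 6)/(s - 2)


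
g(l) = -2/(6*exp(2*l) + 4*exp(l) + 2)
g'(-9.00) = 0.00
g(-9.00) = -1.00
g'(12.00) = 0.00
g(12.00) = 0.00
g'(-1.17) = 0.33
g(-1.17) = -0.52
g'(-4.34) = 0.03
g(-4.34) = -0.97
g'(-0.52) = 0.31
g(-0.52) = -0.31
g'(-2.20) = 0.19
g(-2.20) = -0.79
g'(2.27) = 0.01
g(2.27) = -0.00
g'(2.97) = 0.00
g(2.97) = -0.00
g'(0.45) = 0.13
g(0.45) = -0.09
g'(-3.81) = 0.04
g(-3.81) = -0.96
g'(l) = -2*(-12*exp(2*l) - 4*exp(l))/(6*exp(2*l) + 4*exp(l) + 2)^2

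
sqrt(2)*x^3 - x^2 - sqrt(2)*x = x*(x - sqrt(2))*(sqrt(2)*x + 1)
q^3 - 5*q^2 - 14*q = q*(q - 7)*(q + 2)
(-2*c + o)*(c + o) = -2*c^2 - c*o + o^2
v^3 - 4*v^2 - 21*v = v*(v - 7)*(v + 3)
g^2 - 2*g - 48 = (g - 8)*(g + 6)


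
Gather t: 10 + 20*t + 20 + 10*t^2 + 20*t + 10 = 10*t^2 + 40*t + 40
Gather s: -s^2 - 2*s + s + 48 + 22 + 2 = -s^2 - s + 72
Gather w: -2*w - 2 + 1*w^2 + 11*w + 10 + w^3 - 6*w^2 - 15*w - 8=w^3 - 5*w^2 - 6*w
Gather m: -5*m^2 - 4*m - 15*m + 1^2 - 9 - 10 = -5*m^2 - 19*m - 18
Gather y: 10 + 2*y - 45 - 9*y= -7*y - 35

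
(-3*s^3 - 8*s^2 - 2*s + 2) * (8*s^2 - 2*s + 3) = -24*s^5 - 58*s^4 - 9*s^3 - 4*s^2 - 10*s + 6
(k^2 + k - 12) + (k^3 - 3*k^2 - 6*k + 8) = k^3 - 2*k^2 - 5*k - 4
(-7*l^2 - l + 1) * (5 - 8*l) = 56*l^3 - 27*l^2 - 13*l + 5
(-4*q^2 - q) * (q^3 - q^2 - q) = -4*q^5 + 3*q^4 + 5*q^3 + q^2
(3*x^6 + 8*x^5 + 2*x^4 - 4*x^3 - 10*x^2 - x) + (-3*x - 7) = 3*x^6 + 8*x^5 + 2*x^4 - 4*x^3 - 10*x^2 - 4*x - 7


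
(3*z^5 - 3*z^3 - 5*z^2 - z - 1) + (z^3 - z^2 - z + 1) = 3*z^5 - 2*z^3 - 6*z^2 - 2*z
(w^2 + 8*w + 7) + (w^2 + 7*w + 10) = 2*w^2 + 15*w + 17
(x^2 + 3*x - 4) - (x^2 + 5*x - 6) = 2 - 2*x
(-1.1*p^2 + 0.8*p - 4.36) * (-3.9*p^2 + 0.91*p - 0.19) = 4.29*p^4 - 4.121*p^3 + 17.941*p^2 - 4.1196*p + 0.8284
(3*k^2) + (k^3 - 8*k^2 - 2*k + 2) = k^3 - 5*k^2 - 2*k + 2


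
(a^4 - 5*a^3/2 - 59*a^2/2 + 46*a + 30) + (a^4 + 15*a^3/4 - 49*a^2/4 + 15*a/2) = 2*a^4 + 5*a^3/4 - 167*a^2/4 + 107*a/2 + 30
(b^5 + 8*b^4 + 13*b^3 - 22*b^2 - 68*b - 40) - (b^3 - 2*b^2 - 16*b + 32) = b^5 + 8*b^4 + 12*b^3 - 20*b^2 - 52*b - 72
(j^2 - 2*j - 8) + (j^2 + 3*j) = 2*j^2 + j - 8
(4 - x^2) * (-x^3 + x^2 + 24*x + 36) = x^5 - x^4 - 28*x^3 - 32*x^2 + 96*x + 144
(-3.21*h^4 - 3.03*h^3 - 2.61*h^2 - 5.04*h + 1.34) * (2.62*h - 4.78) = -8.4102*h^5 + 7.4052*h^4 + 7.6452*h^3 - 0.729000000000001*h^2 + 27.602*h - 6.4052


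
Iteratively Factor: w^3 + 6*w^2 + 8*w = (w)*(w^2 + 6*w + 8) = w*(w + 4)*(w + 2)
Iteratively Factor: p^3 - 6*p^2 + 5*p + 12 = (p - 3)*(p^2 - 3*p - 4) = (p - 3)*(p + 1)*(p - 4)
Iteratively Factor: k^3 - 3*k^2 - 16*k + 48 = (k - 4)*(k^2 + k - 12) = (k - 4)*(k + 4)*(k - 3)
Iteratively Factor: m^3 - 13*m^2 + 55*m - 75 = (m - 5)*(m^2 - 8*m + 15) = (m - 5)^2*(m - 3)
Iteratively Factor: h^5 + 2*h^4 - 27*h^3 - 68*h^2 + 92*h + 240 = (h - 5)*(h^4 + 7*h^3 + 8*h^2 - 28*h - 48) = (h - 5)*(h + 4)*(h^3 + 3*h^2 - 4*h - 12) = (h - 5)*(h + 2)*(h + 4)*(h^2 + h - 6) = (h - 5)*(h - 2)*(h + 2)*(h + 4)*(h + 3)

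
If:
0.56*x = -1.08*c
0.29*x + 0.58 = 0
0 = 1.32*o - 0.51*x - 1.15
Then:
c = 1.04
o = 0.10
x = -2.00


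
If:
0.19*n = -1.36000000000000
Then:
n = -7.16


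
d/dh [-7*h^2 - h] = -14*h - 1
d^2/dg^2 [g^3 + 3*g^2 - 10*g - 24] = 6*g + 6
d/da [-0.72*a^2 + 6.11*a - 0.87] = 6.11 - 1.44*a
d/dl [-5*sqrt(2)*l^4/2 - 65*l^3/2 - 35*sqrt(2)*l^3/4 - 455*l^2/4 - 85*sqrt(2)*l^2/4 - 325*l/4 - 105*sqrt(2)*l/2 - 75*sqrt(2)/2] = -10*sqrt(2)*l^3 - 195*l^2/2 - 105*sqrt(2)*l^2/4 - 455*l/2 - 85*sqrt(2)*l/2 - 325/4 - 105*sqrt(2)/2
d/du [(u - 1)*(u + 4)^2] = (u + 4)*(3*u + 2)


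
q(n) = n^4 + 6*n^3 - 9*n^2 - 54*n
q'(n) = 4*n^3 + 18*n^2 - 18*n - 54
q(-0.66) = 30.18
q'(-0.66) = -35.43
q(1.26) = -67.81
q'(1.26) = -40.10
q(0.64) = -36.51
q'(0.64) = -57.10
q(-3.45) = -25.53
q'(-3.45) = 58.09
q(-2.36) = 29.47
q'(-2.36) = 36.16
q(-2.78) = 11.38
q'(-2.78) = 49.21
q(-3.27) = -15.11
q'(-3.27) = 57.47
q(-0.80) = 34.78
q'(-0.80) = -30.13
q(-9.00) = 1944.00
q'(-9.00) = -1350.00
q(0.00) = 0.00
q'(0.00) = -54.00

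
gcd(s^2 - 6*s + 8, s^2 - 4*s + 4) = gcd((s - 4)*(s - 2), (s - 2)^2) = s - 2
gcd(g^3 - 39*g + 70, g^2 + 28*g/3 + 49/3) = g + 7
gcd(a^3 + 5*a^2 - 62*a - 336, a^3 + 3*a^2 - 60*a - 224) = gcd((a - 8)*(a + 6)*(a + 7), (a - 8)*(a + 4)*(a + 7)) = a^2 - a - 56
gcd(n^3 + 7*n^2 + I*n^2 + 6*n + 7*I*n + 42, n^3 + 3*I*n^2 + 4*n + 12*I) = n^2 + I*n + 6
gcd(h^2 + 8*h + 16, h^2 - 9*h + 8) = 1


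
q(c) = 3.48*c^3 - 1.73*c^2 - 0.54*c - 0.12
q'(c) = 10.44*c^2 - 3.46*c - 0.54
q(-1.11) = -6.41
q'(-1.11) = 16.16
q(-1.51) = -15.23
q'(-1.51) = 28.49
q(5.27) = 458.33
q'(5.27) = 271.17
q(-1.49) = -14.67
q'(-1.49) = 27.79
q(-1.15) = -7.08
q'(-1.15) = 17.25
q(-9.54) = -3173.93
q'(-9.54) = 982.63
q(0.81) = 0.16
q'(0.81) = 3.51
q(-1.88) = -28.34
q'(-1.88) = 42.86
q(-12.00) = -6256.20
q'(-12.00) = 1544.34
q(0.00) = -0.12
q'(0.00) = -0.54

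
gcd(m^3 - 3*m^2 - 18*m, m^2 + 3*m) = m^2 + 3*m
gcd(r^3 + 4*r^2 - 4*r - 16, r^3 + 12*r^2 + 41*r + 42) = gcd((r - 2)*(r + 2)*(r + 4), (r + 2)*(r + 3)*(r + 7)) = r + 2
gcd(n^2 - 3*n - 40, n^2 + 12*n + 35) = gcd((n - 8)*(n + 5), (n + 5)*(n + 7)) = n + 5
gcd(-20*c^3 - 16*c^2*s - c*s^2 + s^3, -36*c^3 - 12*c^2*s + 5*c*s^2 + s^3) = 2*c + s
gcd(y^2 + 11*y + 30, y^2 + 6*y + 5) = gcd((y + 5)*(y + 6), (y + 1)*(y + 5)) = y + 5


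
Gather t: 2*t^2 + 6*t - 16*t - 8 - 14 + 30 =2*t^2 - 10*t + 8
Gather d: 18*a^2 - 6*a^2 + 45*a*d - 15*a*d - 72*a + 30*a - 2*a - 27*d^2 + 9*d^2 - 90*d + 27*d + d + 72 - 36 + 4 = 12*a^2 - 44*a - 18*d^2 + d*(30*a - 62) + 40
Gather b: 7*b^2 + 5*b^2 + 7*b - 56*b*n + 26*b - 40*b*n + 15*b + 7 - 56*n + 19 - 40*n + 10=12*b^2 + b*(48 - 96*n) - 96*n + 36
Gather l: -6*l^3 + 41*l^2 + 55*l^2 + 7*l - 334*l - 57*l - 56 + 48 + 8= -6*l^3 + 96*l^2 - 384*l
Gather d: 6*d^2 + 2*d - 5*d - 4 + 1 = 6*d^2 - 3*d - 3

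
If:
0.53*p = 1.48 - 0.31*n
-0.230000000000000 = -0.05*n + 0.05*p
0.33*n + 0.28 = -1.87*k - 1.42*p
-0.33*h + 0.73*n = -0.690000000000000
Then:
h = 12.41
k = -1.02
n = 4.66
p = 0.06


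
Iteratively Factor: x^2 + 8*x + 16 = (x + 4)*(x + 4)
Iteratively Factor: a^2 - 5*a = (a - 5)*(a)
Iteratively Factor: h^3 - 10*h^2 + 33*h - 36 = (h - 3)*(h^2 - 7*h + 12) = (h - 4)*(h - 3)*(h - 3)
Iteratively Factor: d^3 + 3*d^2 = (d + 3)*(d^2) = d*(d + 3)*(d)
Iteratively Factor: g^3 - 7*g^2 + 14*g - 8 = (g - 2)*(g^2 - 5*g + 4) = (g - 2)*(g - 1)*(g - 4)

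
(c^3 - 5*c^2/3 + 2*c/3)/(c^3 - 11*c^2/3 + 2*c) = (c - 1)/(c - 3)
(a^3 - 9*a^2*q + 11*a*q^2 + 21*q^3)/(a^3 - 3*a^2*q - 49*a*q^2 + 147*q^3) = (a + q)/(a + 7*q)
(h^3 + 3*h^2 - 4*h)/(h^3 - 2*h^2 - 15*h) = (-h^2 - 3*h + 4)/(-h^2 + 2*h + 15)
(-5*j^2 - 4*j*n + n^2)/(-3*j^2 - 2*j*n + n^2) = (5*j - n)/(3*j - n)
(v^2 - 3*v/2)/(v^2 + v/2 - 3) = v/(v + 2)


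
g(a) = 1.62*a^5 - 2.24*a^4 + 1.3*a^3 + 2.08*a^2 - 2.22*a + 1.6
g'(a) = 8.1*a^4 - 8.96*a^3 + 3.9*a^2 + 4.16*a - 2.22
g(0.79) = 1.41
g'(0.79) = 2.24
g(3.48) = 572.15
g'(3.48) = 869.84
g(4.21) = 1564.96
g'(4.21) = 1960.40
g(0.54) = 1.10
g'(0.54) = 0.44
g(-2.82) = -435.32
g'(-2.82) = 730.25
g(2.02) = 33.51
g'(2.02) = 83.11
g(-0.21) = 2.14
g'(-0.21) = -2.82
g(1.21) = 3.66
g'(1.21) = 10.01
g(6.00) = 10038.04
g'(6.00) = 8725.38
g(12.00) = 359180.08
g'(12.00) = 153088.02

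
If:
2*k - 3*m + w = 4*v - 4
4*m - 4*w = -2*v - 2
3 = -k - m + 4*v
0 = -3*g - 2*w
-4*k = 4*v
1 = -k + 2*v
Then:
No Solution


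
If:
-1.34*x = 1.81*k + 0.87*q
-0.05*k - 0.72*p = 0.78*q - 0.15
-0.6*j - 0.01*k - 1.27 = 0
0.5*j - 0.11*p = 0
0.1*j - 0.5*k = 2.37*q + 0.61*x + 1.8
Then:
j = -3.19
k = 64.10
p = -14.48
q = 9.45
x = -92.72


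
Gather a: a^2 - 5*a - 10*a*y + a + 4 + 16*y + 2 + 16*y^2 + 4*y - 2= a^2 + a*(-10*y - 4) + 16*y^2 + 20*y + 4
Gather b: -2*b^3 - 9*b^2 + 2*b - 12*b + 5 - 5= -2*b^3 - 9*b^2 - 10*b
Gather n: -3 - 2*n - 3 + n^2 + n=n^2 - n - 6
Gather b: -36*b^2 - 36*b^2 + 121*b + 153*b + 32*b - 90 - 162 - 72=-72*b^2 + 306*b - 324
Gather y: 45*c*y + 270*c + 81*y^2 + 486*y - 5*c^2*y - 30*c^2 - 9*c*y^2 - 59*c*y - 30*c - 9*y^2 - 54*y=-30*c^2 + 240*c + y^2*(72 - 9*c) + y*(-5*c^2 - 14*c + 432)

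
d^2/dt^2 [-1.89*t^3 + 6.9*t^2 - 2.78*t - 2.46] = 13.8 - 11.34*t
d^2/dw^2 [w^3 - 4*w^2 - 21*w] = 6*w - 8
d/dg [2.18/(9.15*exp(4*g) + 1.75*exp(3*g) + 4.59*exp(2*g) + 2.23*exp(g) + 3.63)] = (-79.788*exp(3*g) - 11.445*exp(2*g) - 20.0124*exp(g) - 4.8614)*exp(g)/(9.15*exp(4*g) + 1.75*exp(3*g) + 4.59*exp(2*g) + 2.23*exp(g) + 3.63)^2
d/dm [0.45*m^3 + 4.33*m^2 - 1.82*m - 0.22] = 1.35*m^2 + 8.66*m - 1.82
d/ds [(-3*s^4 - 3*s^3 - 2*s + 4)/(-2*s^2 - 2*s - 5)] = (12*s^5 + 24*s^4 + 72*s^3 + 41*s^2 + 16*s + 18)/(4*s^4 + 8*s^3 + 24*s^2 + 20*s + 25)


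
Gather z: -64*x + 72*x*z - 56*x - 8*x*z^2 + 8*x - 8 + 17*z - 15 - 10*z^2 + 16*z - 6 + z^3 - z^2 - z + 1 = -112*x + z^3 + z^2*(-8*x - 11) + z*(72*x + 32) - 28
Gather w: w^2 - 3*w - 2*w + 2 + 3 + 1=w^2 - 5*w + 6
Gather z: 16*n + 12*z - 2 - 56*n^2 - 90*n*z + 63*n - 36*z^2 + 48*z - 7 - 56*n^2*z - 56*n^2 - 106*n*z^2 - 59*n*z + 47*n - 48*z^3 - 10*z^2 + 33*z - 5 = -112*n^2 + 126*n - 48*z^3 + z^2*(-106*n - 46) + z*(-56*n^2 - 149*n + 93) - 14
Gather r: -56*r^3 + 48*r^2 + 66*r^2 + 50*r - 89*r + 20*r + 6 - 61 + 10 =-56*r^3 + 114*r^2 - 19*r - 45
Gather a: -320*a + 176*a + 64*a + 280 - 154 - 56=70 - 80*a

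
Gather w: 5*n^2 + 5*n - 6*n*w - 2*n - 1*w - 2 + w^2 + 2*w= 5*n^2 + 3*n + w^2 + w*(1 - 6*n) - 2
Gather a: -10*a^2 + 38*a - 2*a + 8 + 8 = -10*a^2 + 36*a + 16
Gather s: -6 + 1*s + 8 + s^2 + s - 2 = s^2 + 2*s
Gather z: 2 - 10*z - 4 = -10*z - 2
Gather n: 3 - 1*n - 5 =-n - 2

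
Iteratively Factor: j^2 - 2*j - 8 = (j - 4)*(j + 2)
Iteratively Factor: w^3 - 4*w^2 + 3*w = (w - 1)*(w^2 - 3*w) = (w - 3)*(w - 1)*(w)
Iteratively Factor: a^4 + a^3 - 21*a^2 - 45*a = (a + 3)*(a^3 - 2*a^2 - 15*a) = a*(a + 3)*(a^2 - 2*a - 15) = a*(a - 5)*(a + 3)*(a + 3)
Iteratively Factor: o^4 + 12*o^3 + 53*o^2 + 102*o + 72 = (o + 4)*(o^3 + 8*o^2 + 21*o + 18) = (o + 3)*(o + 4)*(o^2 + 5*o + 6) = (o + 3)^2*(o + 4)*(o + 2)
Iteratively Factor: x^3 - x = (x - 1)*(x^2 + x) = (x - 1)*(x + 1)*(x)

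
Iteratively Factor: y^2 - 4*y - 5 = (y - 5)*(y + 1)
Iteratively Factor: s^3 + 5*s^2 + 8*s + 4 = (s + 2)*(s^2 + 3*s + 2) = (s + 1)*(s + 2)*(s + 2)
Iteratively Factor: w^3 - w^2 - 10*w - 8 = (w - 4)*(w^2 + 3*w + 2) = (w - 4)*(w + 1)*(w + 2)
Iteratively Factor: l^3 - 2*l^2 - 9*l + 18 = (l + 3)*(l^2 - 5*l + 6) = (l - 3)*(l + 3)*(l - 2)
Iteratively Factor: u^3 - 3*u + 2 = (u - 1)*(u^2 + u - 2) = (u - 1)^2*(u + 2)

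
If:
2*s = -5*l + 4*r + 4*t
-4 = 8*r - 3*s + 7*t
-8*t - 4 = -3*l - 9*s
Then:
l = t/87 - 40/87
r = -63*t/116 - 8/29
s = 77*t/87 + 52/87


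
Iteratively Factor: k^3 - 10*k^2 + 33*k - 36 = (k - 3)*(k^2 - 7*k + 12) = (k - 4)*(k - 3)*(k - 3)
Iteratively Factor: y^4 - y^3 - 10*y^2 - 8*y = (y)*(y^3 - y^2 - 10*y - 8) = y*(y + 2)*(y^2 - 3*y - 4) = y*(y + 1)*(y + 2)*(y - 4)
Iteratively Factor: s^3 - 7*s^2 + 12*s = (s - 4)*(s^2 - 3*s) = s*(s - 4)*(s - 3)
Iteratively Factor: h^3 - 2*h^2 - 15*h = (h + 3)*(h^2 - 5*h) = h*(h + 3)*(h - 5)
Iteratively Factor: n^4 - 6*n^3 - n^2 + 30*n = (n)*(n^3 - 6*n^2 - n + 30) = n*(n - 5)*(n^2 - n - 6) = n*(n - 5)*(n - 3)*(n + 2)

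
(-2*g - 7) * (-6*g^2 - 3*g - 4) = 12*g^3 + 48*g^2 + 29*g + 28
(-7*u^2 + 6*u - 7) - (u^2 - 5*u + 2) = -8*u^2 + 11*u - 9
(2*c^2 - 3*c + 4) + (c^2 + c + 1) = 3*c^2 - 2*c + 5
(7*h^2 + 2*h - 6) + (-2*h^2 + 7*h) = 5*h^2 + 9*h - 6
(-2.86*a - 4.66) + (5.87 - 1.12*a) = 1.21 - 3.98*a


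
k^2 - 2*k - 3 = (k - 3)*(k + 1)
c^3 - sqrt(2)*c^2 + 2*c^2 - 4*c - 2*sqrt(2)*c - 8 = (c + 2)*(c - 2*sqrt(2))*(c + sqrt(2))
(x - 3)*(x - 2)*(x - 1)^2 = x^4 - 7*x^3 + 17*x^2 - 17*x + 6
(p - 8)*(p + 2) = p^2 - 6*p - 16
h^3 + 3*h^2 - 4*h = h*(h - 1)*(h + 4)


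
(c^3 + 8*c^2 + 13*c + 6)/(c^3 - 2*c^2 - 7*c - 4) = (c + 6)/(c - 4)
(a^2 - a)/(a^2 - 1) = a/(a + 1)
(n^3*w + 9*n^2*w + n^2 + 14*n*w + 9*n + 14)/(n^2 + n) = (n^3*w + 9*n^2*w + n^2 + 14*n*w + 9*n + 14)/(n*(n + 1))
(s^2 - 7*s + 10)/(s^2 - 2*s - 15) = (s - 2)/(s + 3)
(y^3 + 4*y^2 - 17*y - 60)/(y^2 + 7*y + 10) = (y^2 - y - 12)/(y + 2)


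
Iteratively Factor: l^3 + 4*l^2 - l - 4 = (l + 4)*(l^2 - 1) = (l + 1)*(l + 4)*(l - 1)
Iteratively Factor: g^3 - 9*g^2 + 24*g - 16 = (g - 1)*(g^2 - 8*g + 16) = (g - 4)*(g - 1)*(g - 4)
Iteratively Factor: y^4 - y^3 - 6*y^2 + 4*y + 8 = (y - 2)*(y^3 + y^2 - 4*y - 4) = (y - 2)*(y + 1)*(y^2 - 4) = (y - 2)*(y + 1)*(y + 2)*(y - 2)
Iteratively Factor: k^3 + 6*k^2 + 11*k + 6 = (k + 2)*(k^2 + 4*k + 3) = (k + 2)*(k + 3)*(k + 1)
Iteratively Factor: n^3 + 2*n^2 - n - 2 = (n + 1)*(n^2 + n - 2) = (n - 1)*(n + 1)*(n + 2)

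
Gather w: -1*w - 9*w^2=-9*w^2 - w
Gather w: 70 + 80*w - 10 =80*w + 60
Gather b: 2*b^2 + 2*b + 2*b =2*b^2 + 4*b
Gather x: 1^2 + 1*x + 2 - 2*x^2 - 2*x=-2*x^2 - x + 3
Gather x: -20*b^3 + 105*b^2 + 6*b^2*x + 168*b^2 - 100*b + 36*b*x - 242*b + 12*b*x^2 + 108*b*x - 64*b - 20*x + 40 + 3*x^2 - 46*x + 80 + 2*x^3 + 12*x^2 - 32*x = -20*b^3 + 273*b^2 - 406*b + 2*x^3 + x^2*(12*b + 15) + x*(6*b^2 + 144*b - 98) + 120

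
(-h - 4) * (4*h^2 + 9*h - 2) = -4*h^3 - 25*h^2 - 34*h + 8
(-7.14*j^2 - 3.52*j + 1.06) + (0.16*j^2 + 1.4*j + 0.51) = -6.98*j^2 - 2.12*j + 1.57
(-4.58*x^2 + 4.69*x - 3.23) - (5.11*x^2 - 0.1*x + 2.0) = -9.69*x^2 + 4.79*x - 5.23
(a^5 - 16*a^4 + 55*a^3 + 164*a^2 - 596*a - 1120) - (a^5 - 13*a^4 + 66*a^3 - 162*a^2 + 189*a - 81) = -3*a^4 - 11*a^3 + 326*a^2 - 785*a - 1039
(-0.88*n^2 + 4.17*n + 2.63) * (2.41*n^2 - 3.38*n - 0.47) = -2.1208*n^4 + 13.0241*n^3 - 7.3427*n^2 - 10.8493*n - 1.2361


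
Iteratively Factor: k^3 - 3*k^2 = (k)*(k^2 - 3*k) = k^2*(k - 3)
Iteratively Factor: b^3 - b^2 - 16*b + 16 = (b + 4)*(b^2 - 5*b + 4) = (b - 4)*(b + 4)*(b - 1)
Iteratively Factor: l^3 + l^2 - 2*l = (l)*(l^2 + l - 2) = l*(l - 1)*(l + 2)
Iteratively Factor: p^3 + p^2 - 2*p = (p)*(p^2 + p - 2) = p*(p + 2)*(p - 1)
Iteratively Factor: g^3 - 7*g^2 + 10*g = (g - 5)*(g^2 - 2*g) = (g - 5)*(g - 2)*(g)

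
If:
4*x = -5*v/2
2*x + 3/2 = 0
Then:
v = 6/5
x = -3/4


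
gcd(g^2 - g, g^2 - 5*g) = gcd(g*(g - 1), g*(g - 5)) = g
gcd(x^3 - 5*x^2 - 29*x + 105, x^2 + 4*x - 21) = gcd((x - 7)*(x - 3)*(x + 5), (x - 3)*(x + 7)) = x - 3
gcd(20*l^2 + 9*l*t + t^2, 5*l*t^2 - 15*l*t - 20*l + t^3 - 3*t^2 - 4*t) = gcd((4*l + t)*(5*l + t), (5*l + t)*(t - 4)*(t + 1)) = 5*l + t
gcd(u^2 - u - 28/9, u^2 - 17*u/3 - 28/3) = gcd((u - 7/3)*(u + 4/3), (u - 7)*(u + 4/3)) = u + 4/3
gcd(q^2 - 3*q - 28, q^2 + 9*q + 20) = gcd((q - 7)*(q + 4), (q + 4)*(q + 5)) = q + 4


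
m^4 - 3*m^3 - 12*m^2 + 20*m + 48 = (m - 4)*(m - 3)*(m + 2)^2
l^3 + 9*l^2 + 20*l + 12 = (l + 1)*(l + 2)*(l + 6)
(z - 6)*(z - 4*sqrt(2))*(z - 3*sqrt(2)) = z^3 - 7*sqrt(2)*z^2 - 6*z^2 + 24*z + 42*sqrt(2)*z - 144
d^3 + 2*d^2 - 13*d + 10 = (d - 2)*(d - 1)*(d + 5)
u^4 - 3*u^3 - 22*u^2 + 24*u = u*(u - 6)*(u - 1)*(u + 4)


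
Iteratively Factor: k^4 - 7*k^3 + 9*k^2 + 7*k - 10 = (k + 1)*(k^3 - 8*k^2 + 17*k - 10) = (k - 1)*(k + 1)*(k^2 - 7*k + 10) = (k - 5)*(k - 1)*(k + 1)*(k - 2)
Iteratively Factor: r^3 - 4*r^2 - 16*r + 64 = (r + 4)*(r^2 - 8*r + 16) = (r - 4)*(r + 4)*(r - 4)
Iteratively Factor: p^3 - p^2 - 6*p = (p - 3)*(p^2 + 2*p) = (p - 3)*(p + 2)*(p)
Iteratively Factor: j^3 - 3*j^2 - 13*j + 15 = (j + 3)*(j^2 - 6*j + 5) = (j - 5)*(j + 3)*(j - 1)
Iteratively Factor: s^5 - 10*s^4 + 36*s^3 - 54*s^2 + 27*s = (s)*(s^4 - 10*s^3 + 36*s^2 - 54*s + 27) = s*(s - 3)*(s^3 - 7*s^2 + 15*s - 9) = s*(s - 3)*(s - 1)*(s^2 - 6*s + 9) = s*(s - 3)^2*(s - 1)*(s - 3)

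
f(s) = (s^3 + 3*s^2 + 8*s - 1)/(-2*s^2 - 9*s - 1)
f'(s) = (4*s + 9)*(s^3 + 3*s^2 + 8*s - 1)/(-2*s^2 - 9*s - 1)^2 + (3*s^2 + 6*s + 8)/(-2*s^2 - 9*s - 1) = (-2*s^4 - 18*s^3 - 14*s^2 - 10*s - 17)/(4*s^4 + 36*s^3 + 85*s^2 + 18*s + 1)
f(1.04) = -0.93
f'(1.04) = -0.42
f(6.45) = -3.12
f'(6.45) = -0.44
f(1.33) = -1.05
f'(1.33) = -0.38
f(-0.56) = -1.38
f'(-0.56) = -1.10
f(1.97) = -1.29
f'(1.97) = -0.37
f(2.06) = -1.32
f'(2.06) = -0.37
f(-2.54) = -2.05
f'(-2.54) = 1.62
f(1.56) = -1.13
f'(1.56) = -0.37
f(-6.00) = 8.26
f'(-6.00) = 2.31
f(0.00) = 1.00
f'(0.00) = -17.00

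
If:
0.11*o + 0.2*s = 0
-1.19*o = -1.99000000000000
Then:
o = 1.67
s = -0.92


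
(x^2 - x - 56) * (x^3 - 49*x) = x^5 - x^4 - 105*x^3 + 49*x^2 + 2744*x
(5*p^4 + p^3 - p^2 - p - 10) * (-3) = -15*p^4 - 3*p^3 + 3*p^2 + 3*p + 30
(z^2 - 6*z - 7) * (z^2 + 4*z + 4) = z^4 - 2*z^3 - 27*z^2 - 52*z - 28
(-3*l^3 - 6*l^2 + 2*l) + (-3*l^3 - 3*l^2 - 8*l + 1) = -6*l^3 - 9*l^2 - 6*l + 1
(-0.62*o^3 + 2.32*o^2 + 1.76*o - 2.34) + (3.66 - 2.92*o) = -0.62*o^3 + 2.32*o^2 - 1.16*o + 1.32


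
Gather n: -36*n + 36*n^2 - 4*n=36*n^2 - 40*n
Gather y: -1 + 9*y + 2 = 9*y + 1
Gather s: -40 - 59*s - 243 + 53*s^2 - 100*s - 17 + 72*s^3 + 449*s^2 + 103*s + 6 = 72*s^3 + 502*s^2 - 56*s - 294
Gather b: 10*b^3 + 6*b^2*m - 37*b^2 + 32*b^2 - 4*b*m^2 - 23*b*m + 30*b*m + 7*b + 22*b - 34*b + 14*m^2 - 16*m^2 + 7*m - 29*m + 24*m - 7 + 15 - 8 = 10*b^3 + b^2*(6*m - 5) + b*(-4*m^2 + 7*m - 5) - 2*m^2 + 2*m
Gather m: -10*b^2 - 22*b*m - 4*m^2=-10*b^2 - 22*b*m - 4*m^2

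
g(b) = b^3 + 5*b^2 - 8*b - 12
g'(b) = 3*b^2 + 10*b - 8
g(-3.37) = 33.47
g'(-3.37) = -7.63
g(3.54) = 66.70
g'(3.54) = 64.99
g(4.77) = 172.14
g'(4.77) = 107.96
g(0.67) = -14.81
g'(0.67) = 0.05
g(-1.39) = 6.09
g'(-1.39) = -16.10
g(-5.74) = 9.54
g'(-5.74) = 33.44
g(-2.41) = 22.32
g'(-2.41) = -14.68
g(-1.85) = 13.58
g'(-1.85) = -16.23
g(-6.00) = 0.00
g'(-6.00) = 40.00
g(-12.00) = -924.00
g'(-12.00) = 304.00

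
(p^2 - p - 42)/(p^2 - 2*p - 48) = (p - 7)/(p - 8)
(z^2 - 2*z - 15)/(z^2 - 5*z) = (z + 3)/z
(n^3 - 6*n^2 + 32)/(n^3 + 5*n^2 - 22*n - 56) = (n - 4)/(n + 7)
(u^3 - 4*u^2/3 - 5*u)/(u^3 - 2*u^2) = (u^2 - 4*u/3 - 5)/(u*(u - 2))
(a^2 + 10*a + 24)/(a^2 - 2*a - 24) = (a + 6)/(a - 6)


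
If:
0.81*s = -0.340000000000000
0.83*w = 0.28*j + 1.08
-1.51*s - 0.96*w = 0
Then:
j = -1.90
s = -0.42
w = 0.66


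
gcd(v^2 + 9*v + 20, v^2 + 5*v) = v + 5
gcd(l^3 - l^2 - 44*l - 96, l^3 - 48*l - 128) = l^2 - 4*l - 32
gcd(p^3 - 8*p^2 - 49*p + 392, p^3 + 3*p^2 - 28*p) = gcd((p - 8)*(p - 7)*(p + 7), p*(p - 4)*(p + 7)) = p + 7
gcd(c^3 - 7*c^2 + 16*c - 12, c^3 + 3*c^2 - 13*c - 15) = c - 3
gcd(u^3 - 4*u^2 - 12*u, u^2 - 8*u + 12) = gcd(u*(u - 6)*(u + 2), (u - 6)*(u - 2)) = u - 6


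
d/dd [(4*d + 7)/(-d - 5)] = -13/(d + 5)^2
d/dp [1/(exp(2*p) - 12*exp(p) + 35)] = 2*(6 - exp(p))*exp(p)/(exp(2*p) - 12*exp(p) + 35)^2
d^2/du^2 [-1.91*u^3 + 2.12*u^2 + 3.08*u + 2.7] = 4.24 - 11.46*u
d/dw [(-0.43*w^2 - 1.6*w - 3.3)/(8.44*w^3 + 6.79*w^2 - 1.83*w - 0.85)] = (3.6292*w^4 + 27.008*w^3 + 95.2069*w^2 + 45.545*w - 4.679)/(71.2336*w^6 + 114.6152*w^5 + 15.2137*w^4 - 39.1994*w^3 - 8.1941*w^2 + 3.111*w + 0.7225)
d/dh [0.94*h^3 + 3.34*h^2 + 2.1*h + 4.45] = 2.82*h^2 + 6.68*h + 2.1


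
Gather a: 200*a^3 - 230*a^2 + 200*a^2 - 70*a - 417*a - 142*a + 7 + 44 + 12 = 200*a^3 - 30*a^2 - 629*a + 63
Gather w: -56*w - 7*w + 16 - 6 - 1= 9 - 63*w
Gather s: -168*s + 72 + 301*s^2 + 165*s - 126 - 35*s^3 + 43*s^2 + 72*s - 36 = -35*s^3 + 344*s^2 + 69*s - 90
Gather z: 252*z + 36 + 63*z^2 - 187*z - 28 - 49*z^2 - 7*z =14*z^2 + 58*z + 8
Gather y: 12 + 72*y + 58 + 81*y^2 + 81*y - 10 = 81*y^2 + 153*y + 60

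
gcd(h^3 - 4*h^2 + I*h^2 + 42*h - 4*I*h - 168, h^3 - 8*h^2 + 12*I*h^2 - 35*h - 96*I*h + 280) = h + 7*I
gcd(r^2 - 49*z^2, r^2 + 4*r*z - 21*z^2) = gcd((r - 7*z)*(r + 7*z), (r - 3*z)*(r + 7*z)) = r + 7*z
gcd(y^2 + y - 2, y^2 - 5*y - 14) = y + 2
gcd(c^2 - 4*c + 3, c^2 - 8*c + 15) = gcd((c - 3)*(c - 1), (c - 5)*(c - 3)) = c - 3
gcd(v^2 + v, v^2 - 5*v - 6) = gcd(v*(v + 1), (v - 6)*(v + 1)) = v + 1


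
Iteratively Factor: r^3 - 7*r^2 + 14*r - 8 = (r - 1)*(r^2 - 6*r + 8) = (r - 4)*(r - 1)*(r - 2)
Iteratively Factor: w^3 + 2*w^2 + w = (w + 1)*(w^2 + w) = w*(w + 1)*(w + 1)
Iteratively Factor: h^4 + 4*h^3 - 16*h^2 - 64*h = (h + 4)*(h^3 - 16*h) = h*(h + 4)*(h^2 - 16) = h*(h - 4)*(h + 4)*(h + 4)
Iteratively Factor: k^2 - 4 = (k + 2)*(k - 2)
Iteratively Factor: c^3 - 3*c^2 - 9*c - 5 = (c + 1)*(c^2 - 4*c - 5) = (c + 1)^2*(c - 5)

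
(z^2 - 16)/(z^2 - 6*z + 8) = (z + 4)/(z - 2)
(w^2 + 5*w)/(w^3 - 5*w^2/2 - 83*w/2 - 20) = 2*w/(2*w^2 - 15*w - 8)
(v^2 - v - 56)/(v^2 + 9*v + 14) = (v - 8)/(v + 2)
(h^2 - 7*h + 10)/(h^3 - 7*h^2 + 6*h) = (h^2 - 7*h + 10)/(h*(h^2 - 7*h + 6))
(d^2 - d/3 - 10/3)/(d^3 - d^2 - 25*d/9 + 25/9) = 3*(d - 2)/(3*d^2 - 8*d + 5)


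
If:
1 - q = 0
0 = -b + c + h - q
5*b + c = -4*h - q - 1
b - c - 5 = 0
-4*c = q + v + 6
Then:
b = -7/2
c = -17/2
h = 6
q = 1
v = 27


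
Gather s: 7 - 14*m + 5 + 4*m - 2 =10 - 10*m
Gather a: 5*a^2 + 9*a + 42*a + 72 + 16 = 5*a^2 + 51*a + 88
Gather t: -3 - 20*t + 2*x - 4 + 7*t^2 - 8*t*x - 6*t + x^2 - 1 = 7*t^2 + t*(-8*x - 26) + x^2 + 2*x - 8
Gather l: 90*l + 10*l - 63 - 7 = 100*l - 70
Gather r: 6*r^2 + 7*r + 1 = 6*r^2 + 7*r + 1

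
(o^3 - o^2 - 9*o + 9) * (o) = o^4 - o^3 - 9*o^2 + 9*o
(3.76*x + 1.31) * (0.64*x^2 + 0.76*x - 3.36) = 2.4064*x^3 + 3.696*x^2 - 11.638*x - 4.4016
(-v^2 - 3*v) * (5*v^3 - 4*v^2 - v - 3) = -5*v^5 - 11*v^4 + 13*v^3 + 6*v^2 + 9*v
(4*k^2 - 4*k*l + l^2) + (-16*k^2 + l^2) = -12*k^2 - 4*k*l + 2*l^2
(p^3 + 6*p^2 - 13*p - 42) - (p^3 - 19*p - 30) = 6*p^2 + 6*p - 12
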